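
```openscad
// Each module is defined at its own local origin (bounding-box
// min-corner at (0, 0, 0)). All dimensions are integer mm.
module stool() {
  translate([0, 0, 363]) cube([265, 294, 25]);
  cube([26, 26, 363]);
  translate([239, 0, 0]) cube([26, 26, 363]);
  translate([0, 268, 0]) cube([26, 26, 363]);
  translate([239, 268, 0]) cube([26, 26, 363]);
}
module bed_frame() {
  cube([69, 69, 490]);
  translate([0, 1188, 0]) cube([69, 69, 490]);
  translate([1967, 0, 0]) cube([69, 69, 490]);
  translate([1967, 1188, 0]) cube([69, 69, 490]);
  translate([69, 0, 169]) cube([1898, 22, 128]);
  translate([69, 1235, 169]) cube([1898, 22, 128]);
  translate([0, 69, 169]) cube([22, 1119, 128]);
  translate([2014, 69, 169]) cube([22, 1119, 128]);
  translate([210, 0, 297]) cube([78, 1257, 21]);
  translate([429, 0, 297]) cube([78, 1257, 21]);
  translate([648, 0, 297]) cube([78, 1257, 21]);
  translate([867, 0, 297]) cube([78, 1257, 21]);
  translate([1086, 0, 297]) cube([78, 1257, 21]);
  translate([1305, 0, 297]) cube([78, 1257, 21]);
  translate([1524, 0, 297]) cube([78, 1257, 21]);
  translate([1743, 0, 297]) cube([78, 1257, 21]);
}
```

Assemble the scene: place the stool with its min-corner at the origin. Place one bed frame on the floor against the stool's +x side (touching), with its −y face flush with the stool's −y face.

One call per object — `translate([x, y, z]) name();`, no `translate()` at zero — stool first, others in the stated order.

stool();
translate([265, 0, 0]) bed_frame();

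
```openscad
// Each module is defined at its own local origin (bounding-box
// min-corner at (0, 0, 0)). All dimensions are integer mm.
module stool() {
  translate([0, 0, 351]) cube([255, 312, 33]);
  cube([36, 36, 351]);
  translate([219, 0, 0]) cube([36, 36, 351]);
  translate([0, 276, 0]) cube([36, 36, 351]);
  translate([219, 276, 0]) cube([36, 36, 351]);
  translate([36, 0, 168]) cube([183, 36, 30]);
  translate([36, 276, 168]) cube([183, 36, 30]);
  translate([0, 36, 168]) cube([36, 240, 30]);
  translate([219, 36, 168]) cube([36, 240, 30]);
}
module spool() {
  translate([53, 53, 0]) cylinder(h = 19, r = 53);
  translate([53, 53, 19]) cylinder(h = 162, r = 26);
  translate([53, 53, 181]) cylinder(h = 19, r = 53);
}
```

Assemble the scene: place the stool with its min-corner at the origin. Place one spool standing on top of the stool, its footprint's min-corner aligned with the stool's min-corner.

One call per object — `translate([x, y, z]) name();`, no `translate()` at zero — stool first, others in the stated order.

stool();
translate([0, 0, 384]) spool();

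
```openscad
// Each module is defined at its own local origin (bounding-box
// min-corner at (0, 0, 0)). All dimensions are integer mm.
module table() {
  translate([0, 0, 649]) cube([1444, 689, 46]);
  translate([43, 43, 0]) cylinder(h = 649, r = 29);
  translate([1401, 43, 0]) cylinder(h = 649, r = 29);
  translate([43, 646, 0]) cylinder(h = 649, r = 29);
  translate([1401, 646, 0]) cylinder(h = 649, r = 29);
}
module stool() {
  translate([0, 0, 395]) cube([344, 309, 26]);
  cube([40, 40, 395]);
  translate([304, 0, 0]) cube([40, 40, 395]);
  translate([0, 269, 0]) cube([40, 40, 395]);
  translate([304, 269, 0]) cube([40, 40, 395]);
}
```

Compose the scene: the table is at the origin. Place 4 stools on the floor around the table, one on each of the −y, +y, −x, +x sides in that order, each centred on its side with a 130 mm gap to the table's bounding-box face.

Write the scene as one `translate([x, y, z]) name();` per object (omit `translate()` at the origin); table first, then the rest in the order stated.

table();
translate([550, -439, 0]) stool();
translate([550, 819, 0]) stool();
translate([-474, 190, 0]) stool();
translate([1574, 190, 0]) stool();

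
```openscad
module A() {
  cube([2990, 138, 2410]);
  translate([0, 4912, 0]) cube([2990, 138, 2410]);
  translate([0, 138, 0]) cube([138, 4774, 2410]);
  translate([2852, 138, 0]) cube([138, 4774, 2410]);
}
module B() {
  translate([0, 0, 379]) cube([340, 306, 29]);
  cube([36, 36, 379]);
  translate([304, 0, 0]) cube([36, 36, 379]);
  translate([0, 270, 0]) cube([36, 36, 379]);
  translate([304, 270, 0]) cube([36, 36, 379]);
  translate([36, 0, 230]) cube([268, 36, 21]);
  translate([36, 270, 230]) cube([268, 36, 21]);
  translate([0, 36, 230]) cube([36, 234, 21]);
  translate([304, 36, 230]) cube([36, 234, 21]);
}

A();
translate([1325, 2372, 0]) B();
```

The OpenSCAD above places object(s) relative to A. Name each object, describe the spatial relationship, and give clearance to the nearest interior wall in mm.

Clearances: x = 1187, y = 2234; minimum 1187 mm.

A is a house frame. B is a stool. The stool sits inside the house frame, centred. The clearance to the nearest interior wall is 1187 mm.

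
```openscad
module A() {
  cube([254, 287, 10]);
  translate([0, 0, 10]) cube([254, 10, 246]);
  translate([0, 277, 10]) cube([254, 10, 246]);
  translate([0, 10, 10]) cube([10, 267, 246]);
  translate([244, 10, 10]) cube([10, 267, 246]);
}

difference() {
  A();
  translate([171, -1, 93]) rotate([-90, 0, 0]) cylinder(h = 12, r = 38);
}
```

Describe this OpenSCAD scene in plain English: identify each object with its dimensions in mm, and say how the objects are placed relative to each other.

A is an open storage box with external size 254×287×256 mm and wall thickness 10 mm (the base is also 10 mm thick). The base covers the whole footprint; the four walls stand on the base, with the y-facing walls full-width and the x-facing walls fitting between their inner faces.

The open box has a circular hole of radius 38 mm through its front wall, centred at (x = 171, z = 93).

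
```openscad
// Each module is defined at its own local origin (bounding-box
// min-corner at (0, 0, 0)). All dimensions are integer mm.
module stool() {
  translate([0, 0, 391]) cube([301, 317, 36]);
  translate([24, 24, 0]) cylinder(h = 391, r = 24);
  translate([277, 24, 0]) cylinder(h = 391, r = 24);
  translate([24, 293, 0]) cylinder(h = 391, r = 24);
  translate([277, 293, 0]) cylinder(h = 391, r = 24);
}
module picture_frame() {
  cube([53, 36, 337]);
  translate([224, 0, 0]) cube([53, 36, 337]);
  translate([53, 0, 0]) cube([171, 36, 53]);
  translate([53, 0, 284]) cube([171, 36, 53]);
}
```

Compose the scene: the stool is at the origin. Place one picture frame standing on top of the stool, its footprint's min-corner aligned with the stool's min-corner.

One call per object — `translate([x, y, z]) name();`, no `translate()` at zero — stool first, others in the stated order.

stool();
translate([0, 0, 427]) picture_frame();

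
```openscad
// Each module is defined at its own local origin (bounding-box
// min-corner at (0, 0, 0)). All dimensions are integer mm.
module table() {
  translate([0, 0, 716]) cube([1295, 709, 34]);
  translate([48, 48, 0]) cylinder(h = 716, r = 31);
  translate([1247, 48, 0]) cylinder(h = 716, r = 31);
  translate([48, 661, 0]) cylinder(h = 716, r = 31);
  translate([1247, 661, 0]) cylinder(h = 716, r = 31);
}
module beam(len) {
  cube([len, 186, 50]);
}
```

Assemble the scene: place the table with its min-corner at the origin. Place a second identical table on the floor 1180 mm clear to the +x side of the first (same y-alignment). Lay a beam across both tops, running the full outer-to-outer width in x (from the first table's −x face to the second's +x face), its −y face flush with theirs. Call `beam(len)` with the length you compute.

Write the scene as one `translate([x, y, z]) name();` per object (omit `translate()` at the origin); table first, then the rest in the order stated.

table();
translate([2475, 0, 0]) table();
translate([0, 0, 750]) beam(3770);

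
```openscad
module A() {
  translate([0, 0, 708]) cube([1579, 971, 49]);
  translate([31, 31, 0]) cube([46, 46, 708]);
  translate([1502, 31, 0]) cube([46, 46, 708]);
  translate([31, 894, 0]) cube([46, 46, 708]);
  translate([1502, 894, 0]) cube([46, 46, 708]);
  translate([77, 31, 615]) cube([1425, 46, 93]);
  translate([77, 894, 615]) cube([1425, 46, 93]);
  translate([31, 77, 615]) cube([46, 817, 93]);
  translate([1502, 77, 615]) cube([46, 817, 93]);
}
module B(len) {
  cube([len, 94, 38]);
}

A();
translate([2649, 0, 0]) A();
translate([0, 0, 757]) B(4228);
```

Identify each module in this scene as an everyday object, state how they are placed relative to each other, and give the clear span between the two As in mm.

Second table starts at x = 2649; first ends at x = 1579; clear span = 2649 − 1579 = 1070 mm.

A is a table. B is a beam. A beam spans the tops of two tables. The clear span between the two tables is 1070 mm.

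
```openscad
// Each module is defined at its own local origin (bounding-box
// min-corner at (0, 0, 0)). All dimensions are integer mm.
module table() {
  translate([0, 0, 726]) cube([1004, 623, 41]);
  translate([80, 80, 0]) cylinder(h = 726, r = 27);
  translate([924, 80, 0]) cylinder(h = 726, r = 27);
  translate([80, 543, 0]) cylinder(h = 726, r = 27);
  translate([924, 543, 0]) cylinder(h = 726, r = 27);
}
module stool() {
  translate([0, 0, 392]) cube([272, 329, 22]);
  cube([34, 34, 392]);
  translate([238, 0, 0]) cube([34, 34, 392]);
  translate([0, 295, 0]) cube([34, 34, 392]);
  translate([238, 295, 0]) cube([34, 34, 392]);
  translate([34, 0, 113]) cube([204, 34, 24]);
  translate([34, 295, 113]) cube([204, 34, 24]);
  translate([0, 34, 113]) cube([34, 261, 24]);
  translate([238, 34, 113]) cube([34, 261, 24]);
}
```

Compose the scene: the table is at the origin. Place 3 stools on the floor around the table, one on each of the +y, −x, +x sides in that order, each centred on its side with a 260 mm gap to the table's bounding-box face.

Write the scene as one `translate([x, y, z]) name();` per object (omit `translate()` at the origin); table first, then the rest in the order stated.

table();
translate([366, 883, 0]) stool();
translate([-532, 147, 0]) stool();
translate([1264, 147, 0]) stool();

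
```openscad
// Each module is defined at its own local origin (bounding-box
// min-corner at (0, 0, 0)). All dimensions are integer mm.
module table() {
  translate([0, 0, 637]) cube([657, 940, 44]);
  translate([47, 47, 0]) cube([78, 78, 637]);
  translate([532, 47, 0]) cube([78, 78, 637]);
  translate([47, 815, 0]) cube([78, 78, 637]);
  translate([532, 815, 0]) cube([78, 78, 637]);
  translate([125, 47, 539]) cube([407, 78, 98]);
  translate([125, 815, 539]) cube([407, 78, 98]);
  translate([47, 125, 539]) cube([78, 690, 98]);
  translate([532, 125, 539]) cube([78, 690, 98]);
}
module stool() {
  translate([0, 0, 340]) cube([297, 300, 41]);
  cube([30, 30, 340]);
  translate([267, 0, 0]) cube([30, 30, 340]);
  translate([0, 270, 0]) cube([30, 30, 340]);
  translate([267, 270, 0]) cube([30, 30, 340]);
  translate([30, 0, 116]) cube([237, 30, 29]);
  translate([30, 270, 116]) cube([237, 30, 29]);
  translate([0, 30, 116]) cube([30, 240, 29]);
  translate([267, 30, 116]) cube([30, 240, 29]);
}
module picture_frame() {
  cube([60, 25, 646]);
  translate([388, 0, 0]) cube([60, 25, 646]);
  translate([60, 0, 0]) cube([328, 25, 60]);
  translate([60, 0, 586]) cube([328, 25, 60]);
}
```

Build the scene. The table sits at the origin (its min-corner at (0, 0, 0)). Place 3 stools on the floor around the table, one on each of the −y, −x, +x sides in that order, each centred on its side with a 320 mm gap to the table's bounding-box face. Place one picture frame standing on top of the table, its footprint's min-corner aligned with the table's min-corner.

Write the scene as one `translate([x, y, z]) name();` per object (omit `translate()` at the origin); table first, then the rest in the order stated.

table();
translate([180, -620, 0]) stool();
translate([-617, 320, 0]) stool();
translate([977, 320, 0]) stool();
translate([0, 0, 681]) picture_frame();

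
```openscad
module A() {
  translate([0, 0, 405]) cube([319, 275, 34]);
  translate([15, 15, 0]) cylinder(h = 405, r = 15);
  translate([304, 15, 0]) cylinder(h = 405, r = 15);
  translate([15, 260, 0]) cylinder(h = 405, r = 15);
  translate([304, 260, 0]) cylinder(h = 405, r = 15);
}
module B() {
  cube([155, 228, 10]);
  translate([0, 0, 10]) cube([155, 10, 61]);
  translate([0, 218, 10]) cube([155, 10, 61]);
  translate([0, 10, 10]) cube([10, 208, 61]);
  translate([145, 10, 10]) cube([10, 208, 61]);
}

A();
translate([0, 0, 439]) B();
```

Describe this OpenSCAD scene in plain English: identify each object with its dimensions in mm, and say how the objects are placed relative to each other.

A is a four-legged stool. The seat is 319×275 mm, 34 mm thick, top at z = 439 mm. It stands on four round legs, each 30 mm in diameter, from z = 0 to the seat underside, each leg's axis is inset half a diameter from the nearest pair of seat edges (so the leg's bounding box is flush with the corner).

B is an open-topped rectangular box: outside dimensions 155×228×71 mm, with a uniform wall and base thickness of 10 mm. The base is a full 155×228 slab on the floor; four walls sit on top of the base. The front and back walls (the −y and +y sides) span the full width; the two side walls fit between them.

The open box is on top of the stool.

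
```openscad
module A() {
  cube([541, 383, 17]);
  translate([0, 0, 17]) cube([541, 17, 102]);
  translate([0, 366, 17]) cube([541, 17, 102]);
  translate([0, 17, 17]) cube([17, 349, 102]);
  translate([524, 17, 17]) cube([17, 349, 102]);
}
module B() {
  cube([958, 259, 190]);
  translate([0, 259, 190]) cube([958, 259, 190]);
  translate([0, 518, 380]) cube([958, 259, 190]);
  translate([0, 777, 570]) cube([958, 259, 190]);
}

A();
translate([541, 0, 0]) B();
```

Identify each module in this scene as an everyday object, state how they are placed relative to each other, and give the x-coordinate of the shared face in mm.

A is an open box. B is a staircase. The staircase is against the open box's +x side, with their −y faces flush. The x-coordinate of the shared face is 541 mm.

The open box's +x face and the staircase's −x face are both at x = 541 mm.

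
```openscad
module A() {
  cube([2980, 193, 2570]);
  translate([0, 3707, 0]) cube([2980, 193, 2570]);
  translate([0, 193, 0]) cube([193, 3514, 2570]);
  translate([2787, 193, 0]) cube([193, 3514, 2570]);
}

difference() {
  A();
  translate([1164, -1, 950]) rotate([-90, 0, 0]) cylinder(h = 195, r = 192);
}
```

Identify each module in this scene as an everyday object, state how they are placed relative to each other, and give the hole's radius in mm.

A is a house frame. The house frame has a circular hole through its front wall. The hole's radius is 192 mm.

The subtracted cylinder has r = 192 mm.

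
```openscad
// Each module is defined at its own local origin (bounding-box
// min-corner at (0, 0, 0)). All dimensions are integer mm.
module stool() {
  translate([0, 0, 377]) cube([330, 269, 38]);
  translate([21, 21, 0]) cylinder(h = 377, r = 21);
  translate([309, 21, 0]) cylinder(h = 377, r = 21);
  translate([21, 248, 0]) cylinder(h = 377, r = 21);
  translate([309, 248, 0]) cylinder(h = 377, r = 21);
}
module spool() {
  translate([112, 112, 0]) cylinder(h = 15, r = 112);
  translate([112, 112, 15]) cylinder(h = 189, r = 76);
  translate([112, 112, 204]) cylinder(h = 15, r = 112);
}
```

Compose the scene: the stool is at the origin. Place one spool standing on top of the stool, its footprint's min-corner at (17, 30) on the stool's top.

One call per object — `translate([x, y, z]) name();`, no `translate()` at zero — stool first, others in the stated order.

stool();
translate([17, 30, 415]) spool();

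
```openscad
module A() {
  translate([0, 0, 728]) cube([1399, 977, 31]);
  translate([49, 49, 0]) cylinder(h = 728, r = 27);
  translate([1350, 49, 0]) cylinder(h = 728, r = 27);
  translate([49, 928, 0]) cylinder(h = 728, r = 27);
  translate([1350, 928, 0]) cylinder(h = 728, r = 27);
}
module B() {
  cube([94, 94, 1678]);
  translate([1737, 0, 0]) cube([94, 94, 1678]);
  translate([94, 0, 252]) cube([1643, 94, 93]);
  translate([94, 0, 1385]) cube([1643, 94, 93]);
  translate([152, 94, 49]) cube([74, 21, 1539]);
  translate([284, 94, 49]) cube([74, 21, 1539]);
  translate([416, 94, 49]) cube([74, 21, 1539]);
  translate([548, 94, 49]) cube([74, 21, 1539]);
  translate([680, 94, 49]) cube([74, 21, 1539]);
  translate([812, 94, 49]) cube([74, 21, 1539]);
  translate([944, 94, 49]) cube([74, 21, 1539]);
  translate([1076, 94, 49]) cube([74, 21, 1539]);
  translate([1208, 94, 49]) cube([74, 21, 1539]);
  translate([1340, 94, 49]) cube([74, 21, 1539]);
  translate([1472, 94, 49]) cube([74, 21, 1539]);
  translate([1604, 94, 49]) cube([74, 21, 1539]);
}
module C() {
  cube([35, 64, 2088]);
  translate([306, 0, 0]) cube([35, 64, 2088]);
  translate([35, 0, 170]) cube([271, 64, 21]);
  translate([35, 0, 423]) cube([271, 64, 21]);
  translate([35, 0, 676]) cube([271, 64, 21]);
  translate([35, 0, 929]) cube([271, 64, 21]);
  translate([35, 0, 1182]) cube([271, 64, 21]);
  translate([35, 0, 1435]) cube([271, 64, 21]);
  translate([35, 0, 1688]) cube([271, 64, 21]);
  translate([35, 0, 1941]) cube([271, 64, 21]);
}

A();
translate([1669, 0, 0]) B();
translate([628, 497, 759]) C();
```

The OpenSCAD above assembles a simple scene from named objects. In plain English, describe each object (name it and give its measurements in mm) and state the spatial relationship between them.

A is a table: top 1399 mm (x) × 977 mm (y), 31 mm thick, upper face at z = 759 mm, on four round legs of 54 mm diameter, each leg's bounding box inset 22 mm from the nearest pair of top edges, running from z = 0 to the bottom of the top.

B is a fence section. Two 94×94 mm posts, 1678 mm tall, stand on the floor with a clear span of 1643 mm between their inner faces. Two horizontal rails of 94×93 mm section span the gap between the posts with their undersides at z = 252 mm and z = 1385 mm, flush with the posts' −y face. 12 pickets, each 74 mm wide, 21 mm thick and 1539 mm tall, are fixed to the +y face of the rails with their bottoms at z = 49 mm, evenly spaced across the span with equal gaps (rounded down to the nearest mm) at the −x end and between each pair — any rounding remainder accumulates at the +x end.

C is a wooden ladder with two side rails of 35×64 mm section and 2088 mm height, set 341 mm apart overall. Between them run 8 rectangular rungs (64 mm deep, 21 mm thick), front faces flush with the rails' −y face. The bottom of the first rung is 170 mm above the floor and each subsequent rung is 253 mm higher than the one below.

The fence section is on the floor beside the table on its +x side. The ladder is on top of the table.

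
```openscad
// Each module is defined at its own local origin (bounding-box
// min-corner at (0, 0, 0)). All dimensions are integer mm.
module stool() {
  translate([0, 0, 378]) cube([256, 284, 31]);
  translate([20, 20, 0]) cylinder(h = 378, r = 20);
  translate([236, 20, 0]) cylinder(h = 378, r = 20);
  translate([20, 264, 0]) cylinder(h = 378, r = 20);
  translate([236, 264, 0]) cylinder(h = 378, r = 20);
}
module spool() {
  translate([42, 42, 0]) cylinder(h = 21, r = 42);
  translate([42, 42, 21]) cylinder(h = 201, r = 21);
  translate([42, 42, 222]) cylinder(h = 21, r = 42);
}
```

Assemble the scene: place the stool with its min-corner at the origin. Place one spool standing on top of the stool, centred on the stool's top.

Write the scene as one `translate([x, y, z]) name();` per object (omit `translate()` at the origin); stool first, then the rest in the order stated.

stool();
translate([86, 100, 409]) spool();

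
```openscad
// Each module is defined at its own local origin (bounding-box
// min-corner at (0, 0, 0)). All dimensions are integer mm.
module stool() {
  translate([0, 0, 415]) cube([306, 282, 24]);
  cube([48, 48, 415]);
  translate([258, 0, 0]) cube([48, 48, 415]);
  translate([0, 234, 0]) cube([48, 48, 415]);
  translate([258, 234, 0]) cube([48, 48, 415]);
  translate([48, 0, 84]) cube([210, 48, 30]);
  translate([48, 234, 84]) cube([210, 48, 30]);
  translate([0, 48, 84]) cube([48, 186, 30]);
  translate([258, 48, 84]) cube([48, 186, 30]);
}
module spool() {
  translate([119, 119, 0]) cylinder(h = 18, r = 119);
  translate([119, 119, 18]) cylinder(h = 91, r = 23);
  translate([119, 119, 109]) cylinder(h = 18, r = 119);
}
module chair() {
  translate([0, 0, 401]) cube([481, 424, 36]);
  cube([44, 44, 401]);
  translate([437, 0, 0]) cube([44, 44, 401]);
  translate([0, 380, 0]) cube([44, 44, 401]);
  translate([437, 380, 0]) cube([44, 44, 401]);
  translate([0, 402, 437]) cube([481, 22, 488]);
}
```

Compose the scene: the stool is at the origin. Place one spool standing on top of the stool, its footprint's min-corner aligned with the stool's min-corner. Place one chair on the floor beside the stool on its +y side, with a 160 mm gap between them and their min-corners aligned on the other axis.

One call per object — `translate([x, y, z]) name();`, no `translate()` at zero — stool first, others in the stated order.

stool();
translate([0, 0, 439]) spool();
translate([0, 442, 0]) chair();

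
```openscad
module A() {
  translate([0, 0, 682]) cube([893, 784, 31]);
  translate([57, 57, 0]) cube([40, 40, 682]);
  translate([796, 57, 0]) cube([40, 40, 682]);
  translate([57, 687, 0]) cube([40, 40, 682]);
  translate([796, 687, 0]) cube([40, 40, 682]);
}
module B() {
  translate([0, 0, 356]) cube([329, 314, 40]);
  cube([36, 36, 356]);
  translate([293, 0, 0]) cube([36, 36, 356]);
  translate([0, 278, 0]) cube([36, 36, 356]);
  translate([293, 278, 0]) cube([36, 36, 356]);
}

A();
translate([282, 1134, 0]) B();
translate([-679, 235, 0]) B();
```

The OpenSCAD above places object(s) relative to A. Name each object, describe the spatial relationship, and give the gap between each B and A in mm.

A is a table. B is a stool. Two stools sit around the table at the +y, −x sides. The gap between each stool and the table is 350 mm.

Each stool's nearest face is 350 mm from the table's bounding box.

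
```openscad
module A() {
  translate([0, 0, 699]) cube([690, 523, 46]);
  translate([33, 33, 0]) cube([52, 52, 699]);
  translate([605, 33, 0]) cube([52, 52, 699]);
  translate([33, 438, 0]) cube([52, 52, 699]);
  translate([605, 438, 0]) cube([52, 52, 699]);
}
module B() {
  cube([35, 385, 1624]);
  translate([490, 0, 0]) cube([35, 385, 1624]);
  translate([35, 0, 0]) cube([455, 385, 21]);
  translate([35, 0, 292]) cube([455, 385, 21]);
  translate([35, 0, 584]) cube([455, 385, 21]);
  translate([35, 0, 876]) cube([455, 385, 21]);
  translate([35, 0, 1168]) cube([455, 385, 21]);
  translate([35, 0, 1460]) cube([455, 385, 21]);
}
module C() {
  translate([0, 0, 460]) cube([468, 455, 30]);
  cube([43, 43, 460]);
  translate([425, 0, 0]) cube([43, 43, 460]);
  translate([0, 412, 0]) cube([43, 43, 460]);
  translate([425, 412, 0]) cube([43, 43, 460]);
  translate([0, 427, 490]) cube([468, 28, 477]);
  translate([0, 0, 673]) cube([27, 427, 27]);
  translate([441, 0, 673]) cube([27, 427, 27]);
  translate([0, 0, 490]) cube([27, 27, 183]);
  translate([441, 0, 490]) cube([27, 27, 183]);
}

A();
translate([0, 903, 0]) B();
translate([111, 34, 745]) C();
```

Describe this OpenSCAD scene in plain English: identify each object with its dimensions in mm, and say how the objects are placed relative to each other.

A is a rectangular dining table. The top is 690×523×46 mm with its upper surface at z = 745 mm. It stands on four 52×52 mm square legs, each inset 33 mm from the nearest pair of top edges, running from the floor to the underside of the top.

B is an open bookshelf. Two side panels, each 35 mm thick, 385 mm deep and 1624 mm tall, stand 525 mm apart (outside-to-outside). Between them sit 6 shelves, each 21 mm thick and 385 mm deep, spanning the full gap between the sides. The bottom shelf rests on the floor (its underside at z = 0) and the clear gap between one shelf's top and the next shelf's underside is 271 mm.

C is a chair. The seat is a 468×455×30 mm slab with its top at z = 490 mm, on four 43×43 mm corner legs (flush with the seat edges, standing on z = 0). A flat backrest 28 mm thick, 477 mm tall, spans the full seat width and rises from the seat top along its +y edge, rear face flush with the rear of the seat. Two armrests of 27×27 mm section run along each side from the seat's front edge to the front of the backrest, top faces 210 mm above the seat top and outer faces flush with the seat's x-edges; a 27×27 mm post under the front of each armrest stands on the seat at the front corner.

The bookshelf is on the floor beside the table on its +y side. The chair is on top of the table, centred.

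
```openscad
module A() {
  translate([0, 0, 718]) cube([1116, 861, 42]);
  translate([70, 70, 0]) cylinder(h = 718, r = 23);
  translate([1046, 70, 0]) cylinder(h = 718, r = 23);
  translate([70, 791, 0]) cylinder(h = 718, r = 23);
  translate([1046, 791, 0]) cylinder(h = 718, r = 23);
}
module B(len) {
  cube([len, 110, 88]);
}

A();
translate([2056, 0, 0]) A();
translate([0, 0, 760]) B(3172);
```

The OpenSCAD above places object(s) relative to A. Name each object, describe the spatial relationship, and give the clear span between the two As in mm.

Second table starts at x = 2056; first ends at x = 1116; clear span = 2056 − 1116 = 940 mm.

A is a table. B is a beam. A beam spans the tops of two tables. The clear span between the two tables is 940 mm.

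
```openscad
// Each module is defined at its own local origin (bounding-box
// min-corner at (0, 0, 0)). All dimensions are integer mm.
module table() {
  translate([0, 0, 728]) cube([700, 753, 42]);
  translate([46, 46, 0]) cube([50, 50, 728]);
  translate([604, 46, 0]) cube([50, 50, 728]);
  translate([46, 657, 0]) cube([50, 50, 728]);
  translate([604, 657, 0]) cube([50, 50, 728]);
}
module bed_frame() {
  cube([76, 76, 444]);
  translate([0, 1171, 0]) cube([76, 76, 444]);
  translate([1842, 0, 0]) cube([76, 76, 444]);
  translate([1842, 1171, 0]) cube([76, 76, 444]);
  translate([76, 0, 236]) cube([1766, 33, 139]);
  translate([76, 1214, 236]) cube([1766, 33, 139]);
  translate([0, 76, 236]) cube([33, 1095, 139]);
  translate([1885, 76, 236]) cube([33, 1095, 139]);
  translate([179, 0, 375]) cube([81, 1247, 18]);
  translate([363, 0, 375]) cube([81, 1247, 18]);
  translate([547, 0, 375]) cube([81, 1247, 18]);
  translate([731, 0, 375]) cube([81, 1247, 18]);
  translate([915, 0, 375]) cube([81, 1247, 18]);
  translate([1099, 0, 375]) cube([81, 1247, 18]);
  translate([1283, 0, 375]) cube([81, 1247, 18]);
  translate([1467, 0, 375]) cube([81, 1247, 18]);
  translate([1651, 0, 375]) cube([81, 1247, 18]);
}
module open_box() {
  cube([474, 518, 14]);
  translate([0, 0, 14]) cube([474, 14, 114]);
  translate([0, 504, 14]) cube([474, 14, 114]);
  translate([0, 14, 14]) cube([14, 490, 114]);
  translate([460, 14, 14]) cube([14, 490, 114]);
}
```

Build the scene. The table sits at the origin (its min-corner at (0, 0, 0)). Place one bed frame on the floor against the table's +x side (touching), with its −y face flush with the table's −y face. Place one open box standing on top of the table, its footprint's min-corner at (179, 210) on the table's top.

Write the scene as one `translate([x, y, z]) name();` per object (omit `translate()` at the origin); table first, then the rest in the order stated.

table();
translate([700, 0, 0]) bed_frame();
translate([179, 210, 770]) open_box();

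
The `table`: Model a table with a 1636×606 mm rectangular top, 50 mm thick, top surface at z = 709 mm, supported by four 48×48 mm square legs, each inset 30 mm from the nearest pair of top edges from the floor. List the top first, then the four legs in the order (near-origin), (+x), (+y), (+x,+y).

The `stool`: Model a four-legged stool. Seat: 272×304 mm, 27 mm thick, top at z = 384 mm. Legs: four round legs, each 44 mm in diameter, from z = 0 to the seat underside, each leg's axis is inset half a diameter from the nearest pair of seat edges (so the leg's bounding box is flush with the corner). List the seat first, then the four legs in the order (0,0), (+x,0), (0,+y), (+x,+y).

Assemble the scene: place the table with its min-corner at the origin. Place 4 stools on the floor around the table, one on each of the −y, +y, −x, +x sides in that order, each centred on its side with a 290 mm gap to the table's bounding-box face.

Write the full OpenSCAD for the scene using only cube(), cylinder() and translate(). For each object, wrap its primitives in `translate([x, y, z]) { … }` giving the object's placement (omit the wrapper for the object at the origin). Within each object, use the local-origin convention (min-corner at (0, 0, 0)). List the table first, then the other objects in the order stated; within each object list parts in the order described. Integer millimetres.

translate([0, 0, 659]) cube([1636, 606, 50]);
translate([30, 30, 0]) cube([48, 48, 659]);
translate([1558, 30, 0]) cube([48, 48, 659]);
translate([30, 528, 0]) cube([48, 48, 659]);
translate([1558, 528, 0]) cube([48, 48, 659]);
translate([682, -594, 0]) {
  translate([0, 0, 357]) cube([272, 304, 27]);
  translate([22, 22, 0]) cylinder(h = 357, r = 22);
  translate([250, 22, 0]) cylinder(h = 357, r = 22);
  translate([22, 282, 0]) cylinder(h = 357, r = 22);
  translate([250, 282, 0]) cylinder(h = 357, r = 22);
}
translate([682, 896, 0]) {
  translate([0, 0, 357]) cube([272, 304, 27]);
  translate([22, 22, 0]) cylinder(h = 357, r = 22);
  translate([250, 22, 0]) cylinder(h = 357, r = 22);
  translate([22, 282, 0]) cylinder(h = 357, r = 22);
  translate([250, 282, 0]) cylinder(h = 357, r = 22);
}
translate([-562, 151, 0]) {
  translate([0, 0, 357]) cube([272, 304, 27]);
  translate([22, 22, 0]) cylinder(h = 357, r = 22);
  translate([250, 22, 0]) cylinder(h = 357, r = 22);
  translate([22, 282, 0]) cylinder(h = 357, r = 22);
  translate([250, 282, 0]) cylinder(h = 357, r = 22);
}
translate([1926, 151, 0]) {
  translate([0, 0, 357]) cube([272, 304, 27]);
  translate([22, 22, 0]) cylinder(h = 357, r = 22);
  translate([250, 22, 0]) cylinder(h = 357, r = 22);
  translate([22, 282, 0]) cylinder(h = 357, r = 22);
  translate([250, 282, 0]) cylinder(h = 357, r = 22);
}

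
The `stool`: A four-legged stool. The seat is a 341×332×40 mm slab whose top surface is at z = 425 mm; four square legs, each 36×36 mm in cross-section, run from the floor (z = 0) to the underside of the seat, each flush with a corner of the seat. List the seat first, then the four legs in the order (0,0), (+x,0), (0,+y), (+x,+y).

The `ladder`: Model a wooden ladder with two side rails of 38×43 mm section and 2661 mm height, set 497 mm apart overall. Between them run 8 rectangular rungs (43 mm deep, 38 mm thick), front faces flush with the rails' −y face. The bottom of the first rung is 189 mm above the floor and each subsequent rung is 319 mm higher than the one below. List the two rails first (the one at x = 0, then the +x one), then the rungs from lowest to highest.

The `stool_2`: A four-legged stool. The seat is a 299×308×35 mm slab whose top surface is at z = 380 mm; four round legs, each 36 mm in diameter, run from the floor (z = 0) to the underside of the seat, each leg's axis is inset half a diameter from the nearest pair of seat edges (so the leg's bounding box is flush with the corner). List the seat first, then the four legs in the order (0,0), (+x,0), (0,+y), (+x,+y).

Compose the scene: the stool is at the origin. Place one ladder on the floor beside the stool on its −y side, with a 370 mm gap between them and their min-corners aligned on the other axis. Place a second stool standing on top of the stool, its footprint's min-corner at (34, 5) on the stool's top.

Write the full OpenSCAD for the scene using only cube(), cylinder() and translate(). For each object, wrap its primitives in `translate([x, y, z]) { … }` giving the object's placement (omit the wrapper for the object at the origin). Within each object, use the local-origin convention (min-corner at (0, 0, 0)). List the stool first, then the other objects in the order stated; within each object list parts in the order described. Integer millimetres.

translate([0, 0, 385]) cube([341, 332, 40]);
cube([36, 36, 385]);
translate([305, 0, 0]) cube([36, 36, 385]);
translate([0, 296, 0]) cube([36, 36, 385]);
translate([305, 296, 0]) cube([36, 36, 385]);
translate([0, -413, 0]) {
  cube([38, 43, 2661]);
  translate([459, 0, 0]) cube([38, 43, 2661]);
  translate([38, 0, 189]) cube([421, 43, 38]);
  translate([38, 0, 508]) cube([421, 43, 38]);
  translate([38, 0, 827]) cube([421, 43, 38]);
  translate([38, 0, 1146]) cube([421, 43, 38]);
  translate([38, 0, 1465]) cube([421, 43, 38]);
  translate([38, 0, 1784]) cube([421, 43, 38]);
  translate([38, 0, 2103]) cube([421, 43, 38]);
  translate([38, 0, 2422]) cube([421, 43, 38]);
}
translate([34, 5, 425]) {
  translate([0, 0, 345]) cube([299, 308, 35]);
  translate([18, 18, 0]) cylinder(h = 345, r = 18);
  translate([281, 18, 0]) cylinder(h = 345, r = 18);
  translate([18, 290, 0]) cylinder(h = 345, r = 18);
  translate([281, 290, 0]) cylinder(h = 345, r = 18);
}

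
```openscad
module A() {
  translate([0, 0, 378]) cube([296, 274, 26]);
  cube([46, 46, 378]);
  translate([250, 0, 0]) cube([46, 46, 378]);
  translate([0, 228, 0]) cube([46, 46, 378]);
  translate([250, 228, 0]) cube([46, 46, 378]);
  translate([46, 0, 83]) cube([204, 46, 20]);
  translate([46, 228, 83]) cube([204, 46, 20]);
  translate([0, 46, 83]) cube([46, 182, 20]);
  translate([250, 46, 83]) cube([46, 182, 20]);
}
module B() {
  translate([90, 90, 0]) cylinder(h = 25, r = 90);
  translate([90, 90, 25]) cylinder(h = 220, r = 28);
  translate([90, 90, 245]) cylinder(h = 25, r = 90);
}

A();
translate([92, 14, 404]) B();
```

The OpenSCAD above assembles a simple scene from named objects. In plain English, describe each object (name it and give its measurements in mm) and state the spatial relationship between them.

A is a four-legged stool. The seat is a 296×274×26 mm slab whose top surface is at z = 404 mm; four square legs, each 46×46 mm in cross-section, run from the floor (z = 0) to the underside of the seat, each flush with a corner of the seat. Four stretchers, 46 mm wide and 20 mm tall, connect adjacent legs with their undersides at z = 83 mm, each running between the inner faces of the legs it joins and aligned with the legs' outer faces on the other axis.

B is a spool: two coaxial disc flanges of radius 90 mm and thickness 25 mm, joined by a core cylinder of radius 28 mm and height 220 mm. The lower flange rests on z = 0 and the three cylinders share a vertical axis.

The spool is on top of the stool.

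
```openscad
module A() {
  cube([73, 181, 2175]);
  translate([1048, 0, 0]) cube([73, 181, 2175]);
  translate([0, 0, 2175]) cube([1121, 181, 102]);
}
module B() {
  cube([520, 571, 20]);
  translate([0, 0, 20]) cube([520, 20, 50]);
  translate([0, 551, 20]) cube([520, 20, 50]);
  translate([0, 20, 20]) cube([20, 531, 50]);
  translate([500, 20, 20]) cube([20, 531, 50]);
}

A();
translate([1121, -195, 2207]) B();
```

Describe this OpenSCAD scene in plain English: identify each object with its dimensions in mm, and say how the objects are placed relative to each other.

A is a door frame. The clear opening is 975 mm wide and 2175 mm high. Two 73 mm wide jambs, 181 mm deep, stand either side of the opening from the floor to the top of the opening. A 102 mm thick head sits across the top of both jambs, spanning the full outside width of the frame.

B is an open-topped rectangular box: outside dimensions 520×571×70 mm, with a uniform wall and base thickness of 20 mm. The base is a full 520×571 slab on the floor; four walls sit on top of the base. The front and back walls (the −y and +y sides) span the full width; the two side walls fit between them.

The open box is beside the door frame with their tops flush at z = 2277.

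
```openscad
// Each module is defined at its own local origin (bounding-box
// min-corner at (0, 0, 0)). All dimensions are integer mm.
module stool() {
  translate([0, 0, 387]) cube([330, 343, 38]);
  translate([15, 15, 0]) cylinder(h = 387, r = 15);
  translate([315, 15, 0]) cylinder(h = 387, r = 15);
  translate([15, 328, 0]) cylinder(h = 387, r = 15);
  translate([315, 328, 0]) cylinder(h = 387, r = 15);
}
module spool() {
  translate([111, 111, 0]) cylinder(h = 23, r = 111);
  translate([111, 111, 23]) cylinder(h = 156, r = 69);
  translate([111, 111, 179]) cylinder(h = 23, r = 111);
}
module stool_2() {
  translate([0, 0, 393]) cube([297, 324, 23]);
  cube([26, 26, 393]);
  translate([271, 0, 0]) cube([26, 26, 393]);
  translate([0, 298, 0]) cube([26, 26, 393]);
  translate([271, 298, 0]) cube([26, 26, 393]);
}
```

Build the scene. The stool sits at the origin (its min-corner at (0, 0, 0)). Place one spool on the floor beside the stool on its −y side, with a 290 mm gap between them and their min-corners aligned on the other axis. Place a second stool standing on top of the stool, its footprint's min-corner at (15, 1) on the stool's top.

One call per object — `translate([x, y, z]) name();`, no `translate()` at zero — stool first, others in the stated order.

stool();
translate([0, -512, 0]) spool();
translate([15, 1, 425]) stool_2();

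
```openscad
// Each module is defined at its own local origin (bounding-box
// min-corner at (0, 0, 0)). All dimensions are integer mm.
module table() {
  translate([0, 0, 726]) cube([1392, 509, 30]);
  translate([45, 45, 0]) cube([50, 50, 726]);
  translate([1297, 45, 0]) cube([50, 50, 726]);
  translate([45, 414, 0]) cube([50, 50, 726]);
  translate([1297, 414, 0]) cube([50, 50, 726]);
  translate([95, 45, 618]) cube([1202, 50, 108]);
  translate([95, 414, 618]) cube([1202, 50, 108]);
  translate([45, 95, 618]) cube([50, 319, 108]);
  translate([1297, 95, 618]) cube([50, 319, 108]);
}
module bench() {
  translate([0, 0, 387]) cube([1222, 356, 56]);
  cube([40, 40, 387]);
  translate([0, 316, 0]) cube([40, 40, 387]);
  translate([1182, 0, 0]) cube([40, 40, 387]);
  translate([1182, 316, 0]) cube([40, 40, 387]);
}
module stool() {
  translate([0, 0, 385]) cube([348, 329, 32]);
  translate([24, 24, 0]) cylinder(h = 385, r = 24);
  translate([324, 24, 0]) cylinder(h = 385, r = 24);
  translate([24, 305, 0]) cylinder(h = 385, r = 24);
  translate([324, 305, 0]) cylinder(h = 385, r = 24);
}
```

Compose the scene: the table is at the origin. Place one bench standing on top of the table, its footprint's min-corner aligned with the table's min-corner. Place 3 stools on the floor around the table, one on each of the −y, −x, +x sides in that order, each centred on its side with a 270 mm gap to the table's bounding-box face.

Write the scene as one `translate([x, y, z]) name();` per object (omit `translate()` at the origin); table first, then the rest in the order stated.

table();
translate([0, 0, 756]) bench();
translate([522, -599, 0]) stool();
translate([-618, 90, 0]) stool();
translate([1662, 90, 0]) stool();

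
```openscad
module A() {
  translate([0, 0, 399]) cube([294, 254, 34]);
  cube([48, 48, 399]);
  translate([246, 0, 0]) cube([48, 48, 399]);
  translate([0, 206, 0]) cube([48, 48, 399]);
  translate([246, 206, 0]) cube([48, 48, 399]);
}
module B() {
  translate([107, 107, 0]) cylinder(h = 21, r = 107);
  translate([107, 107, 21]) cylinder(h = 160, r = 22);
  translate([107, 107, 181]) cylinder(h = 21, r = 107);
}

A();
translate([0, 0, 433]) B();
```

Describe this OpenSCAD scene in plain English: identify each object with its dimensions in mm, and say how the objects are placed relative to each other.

A is a four-legged stool. The seat is a 294×254×34 mm slab whose top surface is at z = 433 mm; four square legs, each 48×48 mm in cross-section, run from the floor (z = 0) to the underside of the seat, each flush with a corner of the seat.

B is a spool: two coaxial disc flanges of radius 107 mm and thickness 21 mm, joined by a core cylinder of radius 22 mm and height 160 mm. The lower flange rests on z = 0 and the three cylinders share a vertical axis.

The spool is on top of the stool.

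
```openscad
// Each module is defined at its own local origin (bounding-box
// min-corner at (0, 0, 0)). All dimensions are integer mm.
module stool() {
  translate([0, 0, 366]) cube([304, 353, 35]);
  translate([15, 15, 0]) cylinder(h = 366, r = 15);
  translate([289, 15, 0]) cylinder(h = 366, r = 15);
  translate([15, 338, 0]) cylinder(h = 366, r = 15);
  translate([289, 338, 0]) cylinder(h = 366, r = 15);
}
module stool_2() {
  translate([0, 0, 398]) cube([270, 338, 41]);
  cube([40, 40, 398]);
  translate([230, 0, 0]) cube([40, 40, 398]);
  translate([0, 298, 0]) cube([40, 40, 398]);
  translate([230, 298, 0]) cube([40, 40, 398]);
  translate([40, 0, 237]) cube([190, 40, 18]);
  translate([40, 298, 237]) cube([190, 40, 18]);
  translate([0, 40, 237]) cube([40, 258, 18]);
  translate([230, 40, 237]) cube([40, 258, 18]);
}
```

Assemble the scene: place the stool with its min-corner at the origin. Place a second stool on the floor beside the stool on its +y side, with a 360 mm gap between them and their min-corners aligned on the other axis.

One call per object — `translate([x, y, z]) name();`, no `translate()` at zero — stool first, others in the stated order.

stool();
translate([0, 713, 0]) stool_2();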